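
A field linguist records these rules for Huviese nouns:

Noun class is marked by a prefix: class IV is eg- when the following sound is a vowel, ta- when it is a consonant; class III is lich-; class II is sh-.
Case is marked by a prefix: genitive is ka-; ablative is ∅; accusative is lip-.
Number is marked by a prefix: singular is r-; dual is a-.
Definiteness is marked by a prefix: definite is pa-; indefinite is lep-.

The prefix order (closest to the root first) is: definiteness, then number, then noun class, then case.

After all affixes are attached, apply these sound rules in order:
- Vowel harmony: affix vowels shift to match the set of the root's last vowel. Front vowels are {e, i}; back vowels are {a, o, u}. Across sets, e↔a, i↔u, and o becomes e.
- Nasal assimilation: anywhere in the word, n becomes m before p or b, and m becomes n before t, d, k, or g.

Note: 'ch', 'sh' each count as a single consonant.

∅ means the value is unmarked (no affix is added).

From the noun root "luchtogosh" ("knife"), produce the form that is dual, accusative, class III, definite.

lupluchapaluchtogosh

Attach definiteness definite pa- → paluchtogosh.
Attach number dual a- → apaluchtogosh.
Attach noun class class III lich- → lichapaluchtogosh.
Attach case accusative lip- → liplichapaluchtogosh.
Apply vowel harmony: liplichapaluchtogosh → lupluchapaluchtogosh.
Nasal assimilation: no change.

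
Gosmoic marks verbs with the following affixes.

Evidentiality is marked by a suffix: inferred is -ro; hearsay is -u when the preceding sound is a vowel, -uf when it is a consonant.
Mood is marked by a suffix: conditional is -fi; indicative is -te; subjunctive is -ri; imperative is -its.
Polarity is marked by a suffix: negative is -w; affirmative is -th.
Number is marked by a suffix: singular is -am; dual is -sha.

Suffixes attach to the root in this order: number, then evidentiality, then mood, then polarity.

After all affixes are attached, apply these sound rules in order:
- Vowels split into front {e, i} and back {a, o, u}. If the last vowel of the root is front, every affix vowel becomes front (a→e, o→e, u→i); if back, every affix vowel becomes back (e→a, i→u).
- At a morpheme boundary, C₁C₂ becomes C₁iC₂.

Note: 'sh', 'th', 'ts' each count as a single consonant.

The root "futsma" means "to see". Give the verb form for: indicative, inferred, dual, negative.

futsmasharotaw

Attach number dual -sha → futsmasha.
Attach evidentiality inferred -ro → futsmasharo.
Attach mood indicative -te → futsmasharote.
Attach polarity negative -w → futsmasharotew.
Apply vowel harmony: futsmasharotew → futsmasharotaw.
Epenthesis: no change.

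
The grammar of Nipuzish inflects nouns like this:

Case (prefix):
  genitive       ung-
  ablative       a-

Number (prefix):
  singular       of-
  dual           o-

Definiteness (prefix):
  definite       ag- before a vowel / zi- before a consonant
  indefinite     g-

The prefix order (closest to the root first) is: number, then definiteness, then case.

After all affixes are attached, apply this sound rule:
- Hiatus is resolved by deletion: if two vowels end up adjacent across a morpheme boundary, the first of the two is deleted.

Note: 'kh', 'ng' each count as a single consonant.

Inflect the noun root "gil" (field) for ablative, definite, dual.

agogil

Attach number dual o- → ogil.
Attach definiteness definite ag- (before vowel 'o') → agogil.
Attach case ablative a- → aagogil.
Apply vowel deletion: aagogil → agogil.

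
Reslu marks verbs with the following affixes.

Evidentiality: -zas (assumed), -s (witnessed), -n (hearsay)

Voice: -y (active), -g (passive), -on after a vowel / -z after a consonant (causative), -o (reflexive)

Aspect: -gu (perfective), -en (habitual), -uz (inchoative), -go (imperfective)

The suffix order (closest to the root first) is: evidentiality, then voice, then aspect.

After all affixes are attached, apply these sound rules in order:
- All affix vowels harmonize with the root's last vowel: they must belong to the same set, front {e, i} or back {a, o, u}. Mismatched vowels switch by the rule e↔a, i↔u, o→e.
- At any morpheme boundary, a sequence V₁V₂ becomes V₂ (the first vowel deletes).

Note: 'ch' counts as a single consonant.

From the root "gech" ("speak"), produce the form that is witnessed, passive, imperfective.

Attach evidentiality witnessed -s → gechs.
Attach voice passive -g → gechsg.
Attach aspect imperfective -go → gechsggo.
Apply vowel harmony: gechsggo → gechsgge.
Vowel deletion: no change.

gechsgge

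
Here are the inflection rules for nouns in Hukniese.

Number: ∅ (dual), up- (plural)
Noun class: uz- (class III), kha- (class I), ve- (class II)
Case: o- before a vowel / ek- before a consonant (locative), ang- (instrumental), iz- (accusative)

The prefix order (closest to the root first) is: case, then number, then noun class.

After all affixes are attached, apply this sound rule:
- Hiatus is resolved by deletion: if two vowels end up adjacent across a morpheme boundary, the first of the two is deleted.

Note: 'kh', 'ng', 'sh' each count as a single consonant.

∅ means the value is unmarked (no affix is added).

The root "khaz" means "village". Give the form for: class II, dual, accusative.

Attach case accusative iz- → izkhaz.
number = dual: zero marking, form stays izkhaz.
Attach noun class class II ve- → veizkhaz.
Apply vowel deletion: veizkhaz → vizkhaz.

vizkhaz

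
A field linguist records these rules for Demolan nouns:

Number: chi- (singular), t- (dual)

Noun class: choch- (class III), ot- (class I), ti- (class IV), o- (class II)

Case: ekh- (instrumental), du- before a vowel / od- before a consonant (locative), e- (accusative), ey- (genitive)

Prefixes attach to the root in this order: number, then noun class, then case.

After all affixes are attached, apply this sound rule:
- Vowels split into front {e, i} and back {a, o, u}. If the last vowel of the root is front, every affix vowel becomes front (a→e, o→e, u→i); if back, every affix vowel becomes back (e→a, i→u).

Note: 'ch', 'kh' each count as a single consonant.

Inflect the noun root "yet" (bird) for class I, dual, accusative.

Attach number dual t- → tyet.
Attach noun class class I ot- → ottyet.
Attach case accusative e- → eottyet.
Apply vowel harmony: eottyet → eettyet.

eettyet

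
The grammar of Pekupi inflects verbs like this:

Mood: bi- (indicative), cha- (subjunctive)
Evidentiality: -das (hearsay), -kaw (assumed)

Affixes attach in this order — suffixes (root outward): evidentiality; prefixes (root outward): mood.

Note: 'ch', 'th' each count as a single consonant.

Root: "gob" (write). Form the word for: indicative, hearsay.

Attach evidentiality hearsay -das → gobdas.
Attach mood indicative bi- → bigobdas.

bigobdas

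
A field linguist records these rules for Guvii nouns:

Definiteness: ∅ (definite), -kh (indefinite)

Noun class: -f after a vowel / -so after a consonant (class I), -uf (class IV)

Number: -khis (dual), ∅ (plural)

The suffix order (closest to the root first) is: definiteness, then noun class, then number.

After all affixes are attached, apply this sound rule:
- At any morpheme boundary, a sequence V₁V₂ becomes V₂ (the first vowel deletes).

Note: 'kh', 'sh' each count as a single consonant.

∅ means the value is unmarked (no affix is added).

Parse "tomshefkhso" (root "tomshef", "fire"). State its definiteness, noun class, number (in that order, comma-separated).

Segment: tomshef-kh-so.
definiteness: -kh → indefinite.
noun class: -f/so → class I.
number: ∅ → plural.

indefinite, class I, plural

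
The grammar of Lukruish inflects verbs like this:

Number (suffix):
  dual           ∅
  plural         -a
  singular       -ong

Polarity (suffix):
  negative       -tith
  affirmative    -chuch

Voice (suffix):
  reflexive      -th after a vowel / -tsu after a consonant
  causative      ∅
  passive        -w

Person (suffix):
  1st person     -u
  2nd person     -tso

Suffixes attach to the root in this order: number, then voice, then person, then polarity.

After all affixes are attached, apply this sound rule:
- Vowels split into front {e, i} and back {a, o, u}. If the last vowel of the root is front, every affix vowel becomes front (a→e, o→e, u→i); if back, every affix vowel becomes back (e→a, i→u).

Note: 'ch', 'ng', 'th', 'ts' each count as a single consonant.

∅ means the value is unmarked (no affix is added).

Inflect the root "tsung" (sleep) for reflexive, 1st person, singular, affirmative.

tsungongtsuuchuch

Attach number singular -ong → tsungong.
Attach voice reflexive -tsu (after consonant 'ng') → tsungongtsu.
Attach person 1st person -u → tsungongtsuu.
Attach polarity affirmative -chuch → tsungongtsuuchuch.
Vowel harmony: no change.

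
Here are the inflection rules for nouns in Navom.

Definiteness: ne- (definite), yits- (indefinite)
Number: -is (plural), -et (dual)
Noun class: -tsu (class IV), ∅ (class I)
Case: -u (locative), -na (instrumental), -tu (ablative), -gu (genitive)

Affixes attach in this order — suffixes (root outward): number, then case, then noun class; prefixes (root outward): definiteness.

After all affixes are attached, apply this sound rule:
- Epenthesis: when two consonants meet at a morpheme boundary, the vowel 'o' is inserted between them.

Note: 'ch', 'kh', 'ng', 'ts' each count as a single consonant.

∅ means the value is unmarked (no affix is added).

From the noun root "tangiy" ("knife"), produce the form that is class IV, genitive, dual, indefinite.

yitsotangiyetogutsu

Attach definiteness indefinite yits- → yitstangiy.
Attach number dual -et → yitstangiyet.
Attach case genitive -gu → yitstangiyetgu.
Attach noun class class IV -tsu → yitstangiyetgutsu.
Apply epenthesis: yitstangiyetgutsu → yitsotangiyetogutsu.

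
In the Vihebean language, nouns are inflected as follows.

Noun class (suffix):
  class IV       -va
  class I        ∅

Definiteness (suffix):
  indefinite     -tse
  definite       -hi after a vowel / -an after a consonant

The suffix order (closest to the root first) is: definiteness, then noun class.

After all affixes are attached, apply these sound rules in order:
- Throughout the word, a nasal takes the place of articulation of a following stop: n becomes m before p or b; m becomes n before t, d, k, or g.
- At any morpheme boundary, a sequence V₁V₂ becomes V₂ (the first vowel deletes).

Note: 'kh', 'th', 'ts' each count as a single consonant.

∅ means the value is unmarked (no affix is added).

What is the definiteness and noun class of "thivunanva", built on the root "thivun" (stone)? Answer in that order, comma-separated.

Segment: thivun-an-va.
definiteness: -hi/an → definite.
noun class: -va → class IV.

definite, class IV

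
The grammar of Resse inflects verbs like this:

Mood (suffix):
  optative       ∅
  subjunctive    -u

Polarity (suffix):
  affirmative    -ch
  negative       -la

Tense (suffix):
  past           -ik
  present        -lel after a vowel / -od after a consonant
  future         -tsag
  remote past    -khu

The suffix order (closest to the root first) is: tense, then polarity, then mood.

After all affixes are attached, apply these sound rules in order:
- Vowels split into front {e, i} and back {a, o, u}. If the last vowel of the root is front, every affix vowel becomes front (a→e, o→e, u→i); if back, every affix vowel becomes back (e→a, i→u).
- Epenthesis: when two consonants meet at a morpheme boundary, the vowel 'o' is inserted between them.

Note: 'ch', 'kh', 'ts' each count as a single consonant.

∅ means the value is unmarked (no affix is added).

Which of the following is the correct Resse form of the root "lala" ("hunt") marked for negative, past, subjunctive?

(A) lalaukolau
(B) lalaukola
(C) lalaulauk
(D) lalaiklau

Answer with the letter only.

Attach tense past -ik → lalaik.
Attach polarity negative -la → lalaikla.
Attach mood subjunctive -u → lalaiklau.
Apply vowel harmony: lalaiklau → lalauklau.
Apply epenthesis: lalauklau → lalaukolau.
So the correct form is lalaukolau, option (A).
(C) lalaulauk is wrong: it has the affixes in the wrong order.
(D) lalaiklau is wrong: it fails to apply the sound rule(s).
(B) lalaukola is wrong: it uses optative instead of subjunctive for mood.

A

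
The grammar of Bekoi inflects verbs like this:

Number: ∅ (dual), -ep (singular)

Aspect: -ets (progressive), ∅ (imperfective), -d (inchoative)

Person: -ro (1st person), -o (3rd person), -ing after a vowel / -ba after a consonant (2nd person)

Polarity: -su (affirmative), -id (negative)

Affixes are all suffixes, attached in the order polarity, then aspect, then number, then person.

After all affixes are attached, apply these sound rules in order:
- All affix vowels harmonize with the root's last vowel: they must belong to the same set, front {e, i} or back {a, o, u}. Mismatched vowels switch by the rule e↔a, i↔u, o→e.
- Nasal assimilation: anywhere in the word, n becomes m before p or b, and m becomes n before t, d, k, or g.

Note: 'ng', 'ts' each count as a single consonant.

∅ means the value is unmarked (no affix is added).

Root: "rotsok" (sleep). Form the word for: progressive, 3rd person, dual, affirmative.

Attach polarity affirmative -su → rotsoksu.
Attach aspect progressive -ets → rotsoksuets.
number = dual: zero marking, form stays rotsoksuets.
Attach person 3rd person -o → rotsoksuetso.
Apply vowel harmony: rotsoksuetso → rotsoksuatso.
Nasal assimilation: no change.

rotsoksuatso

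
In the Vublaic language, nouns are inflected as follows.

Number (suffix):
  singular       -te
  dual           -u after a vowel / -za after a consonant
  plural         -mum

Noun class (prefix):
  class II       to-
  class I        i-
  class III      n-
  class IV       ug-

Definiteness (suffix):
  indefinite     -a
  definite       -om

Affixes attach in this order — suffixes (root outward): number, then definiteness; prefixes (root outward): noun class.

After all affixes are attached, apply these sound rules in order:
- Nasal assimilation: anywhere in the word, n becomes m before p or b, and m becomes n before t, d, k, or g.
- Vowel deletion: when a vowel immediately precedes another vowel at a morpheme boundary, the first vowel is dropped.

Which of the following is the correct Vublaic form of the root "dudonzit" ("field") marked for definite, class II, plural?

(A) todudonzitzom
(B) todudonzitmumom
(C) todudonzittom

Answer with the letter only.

Attach number plural -mum → dudonzitmum.
Attach noun class class II to- → todudonzitmum.
Attach definiteness definite -om → todudonzitmumom.
Nasal assimilation: no change.
Vowel deletion: no change.
So the correct form is todudonzitmumom, option (B).
(A) todudonzitzom is wrong: it uses dual instead of plural for number.
(C) todudonzittom is wrong: it uses singular instead of plural for number.

B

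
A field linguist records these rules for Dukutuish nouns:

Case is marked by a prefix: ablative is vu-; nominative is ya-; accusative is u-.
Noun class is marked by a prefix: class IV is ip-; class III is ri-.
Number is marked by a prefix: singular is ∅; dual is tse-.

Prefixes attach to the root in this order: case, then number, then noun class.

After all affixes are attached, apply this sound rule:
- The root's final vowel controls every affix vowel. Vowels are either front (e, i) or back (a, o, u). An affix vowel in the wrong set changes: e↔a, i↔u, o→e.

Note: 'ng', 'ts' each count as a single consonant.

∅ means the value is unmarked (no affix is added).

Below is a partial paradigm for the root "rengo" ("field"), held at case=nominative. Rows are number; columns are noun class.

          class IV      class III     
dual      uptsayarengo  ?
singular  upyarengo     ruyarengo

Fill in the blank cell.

Attach case nominative ya- → yarengo.
Attach number dual tse- → tseyarengo.
Attach noun class class III ri- → ritseyarengo.
Apply vowel harmony: ritseyarengo → rutsayarengo.

rutsayarengo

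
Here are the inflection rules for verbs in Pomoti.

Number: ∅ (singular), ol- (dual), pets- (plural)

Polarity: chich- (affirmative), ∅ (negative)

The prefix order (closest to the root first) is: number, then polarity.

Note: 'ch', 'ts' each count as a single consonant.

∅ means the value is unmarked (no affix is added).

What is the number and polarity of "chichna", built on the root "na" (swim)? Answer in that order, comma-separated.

Segment: chich-na.
number: ∅ → singular.
polarity: chich- → affirmative.

singular, affirmative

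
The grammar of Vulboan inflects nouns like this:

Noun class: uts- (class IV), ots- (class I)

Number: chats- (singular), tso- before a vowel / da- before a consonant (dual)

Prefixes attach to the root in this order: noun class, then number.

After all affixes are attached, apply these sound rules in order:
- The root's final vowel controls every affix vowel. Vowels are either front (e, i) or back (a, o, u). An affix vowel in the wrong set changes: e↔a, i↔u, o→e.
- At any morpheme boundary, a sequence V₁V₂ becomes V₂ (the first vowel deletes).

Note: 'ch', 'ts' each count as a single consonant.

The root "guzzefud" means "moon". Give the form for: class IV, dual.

tsutsguzzefud

Attach noun class class IV uts- → utsguzzefud.
Attach number dual tso- (before vowel 'u') → tsoutsguzzefud.
Vowel harmony: no change.
Apply vowel deletion: tsoutsguzzefud → tsutsguzzefud.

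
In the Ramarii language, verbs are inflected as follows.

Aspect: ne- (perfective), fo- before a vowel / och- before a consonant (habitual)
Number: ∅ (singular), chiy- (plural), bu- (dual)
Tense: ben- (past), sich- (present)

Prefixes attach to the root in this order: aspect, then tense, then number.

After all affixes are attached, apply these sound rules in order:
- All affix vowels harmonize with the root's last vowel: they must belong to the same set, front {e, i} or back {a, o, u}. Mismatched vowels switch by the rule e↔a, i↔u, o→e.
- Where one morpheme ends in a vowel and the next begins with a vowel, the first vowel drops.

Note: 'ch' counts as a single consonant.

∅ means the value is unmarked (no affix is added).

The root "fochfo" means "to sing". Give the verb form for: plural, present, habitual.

Attach aspect habitual och- (before consonant 'f') → ochfochfo.
Attach tense present sich- → sichochfochfo.
Attach number plural chiy- → chiysichochfochfo.
Apply vowel harmony: chiysichochfochfo → chuysuchochfochfo.
Vowel deletion: no change.

chuysuchochfochfo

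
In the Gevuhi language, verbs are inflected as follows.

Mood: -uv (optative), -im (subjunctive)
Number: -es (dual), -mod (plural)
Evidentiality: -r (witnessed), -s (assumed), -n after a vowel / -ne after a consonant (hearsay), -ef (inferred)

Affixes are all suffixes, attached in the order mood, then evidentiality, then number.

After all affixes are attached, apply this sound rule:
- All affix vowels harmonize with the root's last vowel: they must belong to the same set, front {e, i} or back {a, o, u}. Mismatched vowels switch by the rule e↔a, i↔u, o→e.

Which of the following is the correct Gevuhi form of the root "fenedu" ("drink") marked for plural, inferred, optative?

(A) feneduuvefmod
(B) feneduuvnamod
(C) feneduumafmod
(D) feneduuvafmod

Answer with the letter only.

D

Attach mood optative -uv → feneduuv.
Attach evidentiality inferred -ef → feneduuvef.
Attach number plural -mod → feneduuvefmod.
Apply vowel harmony: feneduuvefmod → feneduuvafmod.
So the correct form is feneduuvafmod, option (D).
(A) feneduuvefmod is wrong: it fails to apply the sound rule(s).
(B) feneduuvnamod is wrong: it uses hearsay instead of inferred for evidentiality.
(C) feneduumafmod is wrong: it uses subjunctive instead of optative for mood.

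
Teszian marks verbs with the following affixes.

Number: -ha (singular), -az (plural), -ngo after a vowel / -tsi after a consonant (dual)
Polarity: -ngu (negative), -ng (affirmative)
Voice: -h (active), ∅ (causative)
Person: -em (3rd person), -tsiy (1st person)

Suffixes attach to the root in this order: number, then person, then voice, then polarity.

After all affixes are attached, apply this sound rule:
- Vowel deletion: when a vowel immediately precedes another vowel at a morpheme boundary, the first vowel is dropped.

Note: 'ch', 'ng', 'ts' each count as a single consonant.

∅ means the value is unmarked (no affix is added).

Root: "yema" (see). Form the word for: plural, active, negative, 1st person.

yemaztsiyhngu

Attach number plural -az → yemaaz.
Attach person 1st person -tsiy → yemaaztsiy.
Attach voice active -h → yemaaztsiyh.
Attach polarity negative -ngu → yemaaztsiyhngu.
Apply vowel deletion: yemaaztsiyhngu → yemaztsiyhngu.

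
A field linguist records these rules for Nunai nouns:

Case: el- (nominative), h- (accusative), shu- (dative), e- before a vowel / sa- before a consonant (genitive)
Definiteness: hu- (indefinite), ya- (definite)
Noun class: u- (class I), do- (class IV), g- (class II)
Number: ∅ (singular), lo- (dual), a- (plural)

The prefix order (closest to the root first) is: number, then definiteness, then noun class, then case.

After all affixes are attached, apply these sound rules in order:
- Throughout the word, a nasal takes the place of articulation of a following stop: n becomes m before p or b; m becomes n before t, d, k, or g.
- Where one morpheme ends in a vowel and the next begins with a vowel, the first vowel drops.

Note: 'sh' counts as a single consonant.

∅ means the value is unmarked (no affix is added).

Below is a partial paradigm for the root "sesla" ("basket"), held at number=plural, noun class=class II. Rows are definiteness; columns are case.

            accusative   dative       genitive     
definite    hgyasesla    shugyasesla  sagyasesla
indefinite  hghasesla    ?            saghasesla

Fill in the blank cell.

shughasesla

Attach number plural a- → asesla.
Attach definiteness indefinite hu- → huasesla.
Attach noun class class II g- → ghuasesla.
Attach case dative shu- → shughuasesla.
Nasal assimilation: no change.
Apply vowel deletion: shughuasesla → shughasesla.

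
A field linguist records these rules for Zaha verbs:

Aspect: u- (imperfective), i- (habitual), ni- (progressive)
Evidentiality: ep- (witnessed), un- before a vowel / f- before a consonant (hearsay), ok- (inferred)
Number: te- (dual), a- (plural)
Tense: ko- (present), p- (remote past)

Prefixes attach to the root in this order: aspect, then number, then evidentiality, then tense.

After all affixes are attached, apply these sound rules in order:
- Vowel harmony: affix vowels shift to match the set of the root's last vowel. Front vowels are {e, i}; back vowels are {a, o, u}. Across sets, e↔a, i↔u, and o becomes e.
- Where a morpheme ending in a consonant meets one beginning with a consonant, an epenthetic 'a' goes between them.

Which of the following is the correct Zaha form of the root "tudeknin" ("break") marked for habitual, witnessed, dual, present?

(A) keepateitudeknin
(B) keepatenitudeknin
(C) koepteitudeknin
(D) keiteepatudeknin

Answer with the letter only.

Attach aspect habitual i- → itudeknin.
Attach number dual te- → teitudeknin.
Attach evidentiality witnessed ep- → epteitudeknin.
Attach tense present ko- → koepteitudeknin.
Apply vowel harmony: koepteitudeknin → keepteitudeknin.
Apply epenthesis: keepteitudeknin → keepateitudeknin.
So the correct form is keepateitudeknin, option (A).
(C) koepteitudeknin is wrong: it fails to apply the sound rule(s).
(B) keepatenitudeknin is wrong: it uses progressive instead of habitual for aspect.
(D) keiteepatudeknin is wrong: it has the affixes in the wrong order.

A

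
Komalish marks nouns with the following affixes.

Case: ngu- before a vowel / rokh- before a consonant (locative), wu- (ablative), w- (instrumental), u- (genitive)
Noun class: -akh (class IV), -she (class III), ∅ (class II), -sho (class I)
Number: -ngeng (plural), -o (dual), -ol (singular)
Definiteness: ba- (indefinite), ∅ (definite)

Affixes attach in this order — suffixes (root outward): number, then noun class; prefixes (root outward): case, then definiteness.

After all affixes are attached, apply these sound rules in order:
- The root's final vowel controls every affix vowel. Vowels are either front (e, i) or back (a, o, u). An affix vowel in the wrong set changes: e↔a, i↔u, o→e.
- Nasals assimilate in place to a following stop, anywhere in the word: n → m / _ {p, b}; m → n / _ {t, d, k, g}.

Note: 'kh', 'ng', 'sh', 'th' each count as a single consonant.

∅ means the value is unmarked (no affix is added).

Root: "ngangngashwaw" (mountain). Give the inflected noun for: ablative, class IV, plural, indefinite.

Attach case ablative wu- → wungangngashwaw.
Attach definiteness indefinite ba- → bawungangngashwaw.
Attach number plural -ngeng → bawungangngashwawngeng.
Attach noun class class IV -akh → bawungangngashwawngengakh.
Apply vowel harmony: bawungangngashwawngengakh → bawungangngashwawngangakh.
Nasal assimilation: no change.

bawungangngashwawngangakh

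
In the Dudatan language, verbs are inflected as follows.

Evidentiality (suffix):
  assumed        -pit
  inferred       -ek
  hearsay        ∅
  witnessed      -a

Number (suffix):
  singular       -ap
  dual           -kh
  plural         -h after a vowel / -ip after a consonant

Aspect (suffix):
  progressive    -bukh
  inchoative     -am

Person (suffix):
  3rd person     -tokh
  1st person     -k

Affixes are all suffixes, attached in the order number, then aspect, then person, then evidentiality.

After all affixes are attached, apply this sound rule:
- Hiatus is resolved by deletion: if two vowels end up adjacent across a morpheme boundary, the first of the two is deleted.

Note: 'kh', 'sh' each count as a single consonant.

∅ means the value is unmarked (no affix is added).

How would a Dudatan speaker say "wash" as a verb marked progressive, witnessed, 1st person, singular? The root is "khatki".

Attach number singular -ap → khatkiap.
Attach aspect progressive -bukh → khatkiapbukh.
Attach person 1st person -k → khatkiapbukhk.
Attach evidentiality witnessed -a → khatkiapbukhka.
Apply vowel deletion: khatkiapbukhka → khatkapbukhka.

khatkapbukhka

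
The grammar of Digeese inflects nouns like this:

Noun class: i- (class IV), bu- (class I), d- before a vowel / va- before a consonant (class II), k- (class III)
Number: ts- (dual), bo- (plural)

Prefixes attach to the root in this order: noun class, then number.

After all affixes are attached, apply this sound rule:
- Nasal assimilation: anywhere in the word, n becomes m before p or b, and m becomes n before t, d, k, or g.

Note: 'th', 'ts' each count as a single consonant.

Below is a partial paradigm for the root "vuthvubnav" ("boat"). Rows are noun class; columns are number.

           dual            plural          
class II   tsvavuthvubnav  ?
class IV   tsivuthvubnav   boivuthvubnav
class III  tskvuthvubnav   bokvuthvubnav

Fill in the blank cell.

Attach noun class class II va- (before consonant 'v') → vavuthvubnav.
Attach number plural bo- → bovavuthvubnav.
Nasal assimilation: no change.

bovavuthvubnav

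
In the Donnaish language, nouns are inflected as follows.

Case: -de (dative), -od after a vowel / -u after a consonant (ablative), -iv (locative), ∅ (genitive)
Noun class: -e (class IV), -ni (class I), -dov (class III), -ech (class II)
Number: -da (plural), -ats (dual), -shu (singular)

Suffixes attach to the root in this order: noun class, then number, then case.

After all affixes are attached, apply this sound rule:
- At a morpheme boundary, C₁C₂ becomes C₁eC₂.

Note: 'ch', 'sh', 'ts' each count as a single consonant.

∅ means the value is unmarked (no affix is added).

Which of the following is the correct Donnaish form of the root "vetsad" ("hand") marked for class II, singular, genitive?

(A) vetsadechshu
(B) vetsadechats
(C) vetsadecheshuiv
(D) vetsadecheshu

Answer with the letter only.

D

Attach noun class class II -ech → vetsadech.
Attach number singular -shu → vetsadechshu.
case = genitive: zero marking, form stays vetsadechshu.
Apply epenthesis: vetsadechshu → vetsadecheshu.
So the correct form is vetsadecheshu, option (D).
(C) vetsadecheshuiv is wrong: it uses locative instead of genitive for case.
(A) vetsadechshu is wrong: it fails to apply the sound rule(s).
(B) vetsadechats is wrong: it uses dual instead of singular for number.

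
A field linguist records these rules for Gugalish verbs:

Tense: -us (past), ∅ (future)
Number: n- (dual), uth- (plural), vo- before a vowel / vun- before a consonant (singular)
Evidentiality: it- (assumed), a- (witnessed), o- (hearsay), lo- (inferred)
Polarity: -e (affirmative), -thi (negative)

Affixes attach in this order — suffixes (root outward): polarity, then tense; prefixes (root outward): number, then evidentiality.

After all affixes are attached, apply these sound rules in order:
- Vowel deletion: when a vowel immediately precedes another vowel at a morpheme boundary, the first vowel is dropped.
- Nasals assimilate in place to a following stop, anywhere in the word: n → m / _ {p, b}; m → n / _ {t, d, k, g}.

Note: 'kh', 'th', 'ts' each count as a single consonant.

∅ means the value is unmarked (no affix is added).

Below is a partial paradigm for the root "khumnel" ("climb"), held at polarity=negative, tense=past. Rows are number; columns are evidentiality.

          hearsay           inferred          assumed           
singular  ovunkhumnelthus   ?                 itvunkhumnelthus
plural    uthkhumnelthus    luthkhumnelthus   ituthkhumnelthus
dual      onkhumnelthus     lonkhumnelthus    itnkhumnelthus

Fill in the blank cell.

Attach polarity negative -thi → khumnelthi.
Attach number singular vun- (before consonant 'kh') → vunkhumnelthi.
Attach evidentiality inferred lo- → lovunkhumnelthi.
Attach tense past -us → lovunkhumnelthius.
Apply vowel deletion: lovunkhumnelthius → lovunkhumnelthus.
Nasal assimilation: no change.

lovunkhumnelthus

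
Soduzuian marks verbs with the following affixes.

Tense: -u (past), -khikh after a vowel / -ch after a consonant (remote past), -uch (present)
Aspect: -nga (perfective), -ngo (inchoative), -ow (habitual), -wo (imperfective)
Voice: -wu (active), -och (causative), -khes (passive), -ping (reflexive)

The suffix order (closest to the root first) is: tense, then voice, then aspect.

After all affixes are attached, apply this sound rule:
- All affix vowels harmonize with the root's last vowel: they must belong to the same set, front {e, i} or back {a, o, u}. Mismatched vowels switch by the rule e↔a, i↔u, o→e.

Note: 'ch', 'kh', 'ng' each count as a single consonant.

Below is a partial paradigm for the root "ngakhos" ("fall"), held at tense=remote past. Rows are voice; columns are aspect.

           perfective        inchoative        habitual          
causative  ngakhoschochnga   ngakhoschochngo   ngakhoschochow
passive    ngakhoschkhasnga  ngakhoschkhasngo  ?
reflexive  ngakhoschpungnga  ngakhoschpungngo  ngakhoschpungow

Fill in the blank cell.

Attach tense remote past -ch (after consonant 's') → ngakhosch.
Attach voice passive -khes → ngakhoschkhes.
Attach aspect habitual -ow → ngakhoschkhesow.
Apply vowel harmony: ngakhoschkhesow → ngakhoschkhasow.

ngakhoschkhasow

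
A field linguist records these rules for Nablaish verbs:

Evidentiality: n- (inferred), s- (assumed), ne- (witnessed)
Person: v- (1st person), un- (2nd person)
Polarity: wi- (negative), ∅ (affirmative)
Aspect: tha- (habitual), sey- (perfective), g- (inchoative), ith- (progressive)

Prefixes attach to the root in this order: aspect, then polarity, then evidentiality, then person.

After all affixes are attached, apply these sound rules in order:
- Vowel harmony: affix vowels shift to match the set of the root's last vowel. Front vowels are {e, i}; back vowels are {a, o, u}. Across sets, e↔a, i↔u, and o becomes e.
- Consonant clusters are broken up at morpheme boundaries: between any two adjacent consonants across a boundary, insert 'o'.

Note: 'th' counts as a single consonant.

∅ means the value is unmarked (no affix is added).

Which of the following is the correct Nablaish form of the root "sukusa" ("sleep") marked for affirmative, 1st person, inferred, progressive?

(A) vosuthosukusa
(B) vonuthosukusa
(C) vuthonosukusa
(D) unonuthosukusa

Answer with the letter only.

B

Attach aspect progressive ith- → ithsukusa.
polarity = affirmative: zero marking, form stays ithsukusa.
Attach evidentiality inferred n- → nithsukusa.
Attach person 1st person v- → vnithsukusa.
Apply vowel harmony: vnithsukusa → vnuthsukusa.
Apply epenthesis: vnuthsukusa → vonuthosukusa.
So the correct form is vonuthosukusa, option (B).
(D) unonuthosukusa is wrong: it uses 2nd person instead of 1st person for person.
(C) vuthonosukusa is wrong: it has the affixes in the wrong order.
(A) vosuthosukusa is wrong: it uses assumed instead of inferred for evidentiality.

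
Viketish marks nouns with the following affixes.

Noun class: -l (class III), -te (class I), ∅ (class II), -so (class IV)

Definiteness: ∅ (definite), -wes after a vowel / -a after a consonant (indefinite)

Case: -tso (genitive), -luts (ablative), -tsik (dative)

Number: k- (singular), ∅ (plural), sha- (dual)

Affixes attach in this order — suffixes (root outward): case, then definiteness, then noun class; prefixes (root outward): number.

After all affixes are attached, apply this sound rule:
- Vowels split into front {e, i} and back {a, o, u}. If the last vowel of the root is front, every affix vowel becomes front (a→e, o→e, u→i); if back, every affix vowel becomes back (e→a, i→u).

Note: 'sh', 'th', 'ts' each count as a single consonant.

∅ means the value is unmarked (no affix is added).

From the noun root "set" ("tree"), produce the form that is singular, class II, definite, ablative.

Attach number singular k- → kset.
Attach case ablative -luts → ksetluts.
definiteness = definite: zero marking, form stays ksetluts.
noun class = class II: zero marking, form stays ksetluts.
Apply vowel harmony: ksetluts → ksetlits.

ksetlits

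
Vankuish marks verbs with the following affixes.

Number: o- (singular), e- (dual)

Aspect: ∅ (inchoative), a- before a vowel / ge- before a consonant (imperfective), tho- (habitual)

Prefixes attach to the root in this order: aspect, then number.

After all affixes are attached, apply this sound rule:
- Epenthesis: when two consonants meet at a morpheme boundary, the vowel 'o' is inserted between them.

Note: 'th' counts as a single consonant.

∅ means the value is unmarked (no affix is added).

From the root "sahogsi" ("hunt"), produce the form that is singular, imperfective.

Attach aspect imperfective ge- (before consonant 's') → gesahogsi.
Attach number singular o- → ogesahogsi.
Epenthesis: no change.

ogesahogsi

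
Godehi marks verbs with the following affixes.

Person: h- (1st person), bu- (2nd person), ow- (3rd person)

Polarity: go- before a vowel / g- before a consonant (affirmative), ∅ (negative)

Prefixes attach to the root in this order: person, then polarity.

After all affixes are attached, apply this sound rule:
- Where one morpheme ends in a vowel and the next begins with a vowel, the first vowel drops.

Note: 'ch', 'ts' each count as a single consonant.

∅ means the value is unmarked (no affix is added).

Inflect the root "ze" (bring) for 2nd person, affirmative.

Attach person 2nd person bu- → buze.
Attach polarity affirmative g- (before consonant 'b') → gbuze.
Vowel deletion: no change.

gbuze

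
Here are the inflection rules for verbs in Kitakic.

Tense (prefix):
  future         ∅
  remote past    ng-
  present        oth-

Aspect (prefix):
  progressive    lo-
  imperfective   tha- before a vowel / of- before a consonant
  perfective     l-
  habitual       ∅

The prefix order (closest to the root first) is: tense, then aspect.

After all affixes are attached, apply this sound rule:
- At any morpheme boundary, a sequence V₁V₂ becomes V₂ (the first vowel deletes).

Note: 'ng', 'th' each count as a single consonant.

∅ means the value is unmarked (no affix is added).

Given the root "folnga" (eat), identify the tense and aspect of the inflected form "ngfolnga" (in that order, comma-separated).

Segment: ng-folnga.
tense: ng- → remote past.
aspect: ∅ → habitual.

remote past, habitual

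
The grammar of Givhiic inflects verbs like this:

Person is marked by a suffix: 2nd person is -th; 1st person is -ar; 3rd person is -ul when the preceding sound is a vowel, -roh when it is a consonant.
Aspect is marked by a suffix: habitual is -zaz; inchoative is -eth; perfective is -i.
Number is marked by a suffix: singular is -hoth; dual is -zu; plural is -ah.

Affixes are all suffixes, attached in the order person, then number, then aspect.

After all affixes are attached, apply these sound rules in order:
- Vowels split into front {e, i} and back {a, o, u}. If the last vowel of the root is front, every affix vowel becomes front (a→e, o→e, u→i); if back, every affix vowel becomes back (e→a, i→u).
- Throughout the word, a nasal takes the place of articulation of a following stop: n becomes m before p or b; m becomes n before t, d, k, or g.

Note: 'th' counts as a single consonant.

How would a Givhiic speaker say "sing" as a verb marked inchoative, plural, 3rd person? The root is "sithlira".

sithliraulahath

Attach person 3rd person -ul (after vowel 'a') → sithliraul.
Attach number plural -ah → sithliraulah.
Attach aspect inchoative -eth → sithliraulaheth.
Apply vowel harmony: sithliraulaheth → sithliraulahath.
Nasal assimilation: no change.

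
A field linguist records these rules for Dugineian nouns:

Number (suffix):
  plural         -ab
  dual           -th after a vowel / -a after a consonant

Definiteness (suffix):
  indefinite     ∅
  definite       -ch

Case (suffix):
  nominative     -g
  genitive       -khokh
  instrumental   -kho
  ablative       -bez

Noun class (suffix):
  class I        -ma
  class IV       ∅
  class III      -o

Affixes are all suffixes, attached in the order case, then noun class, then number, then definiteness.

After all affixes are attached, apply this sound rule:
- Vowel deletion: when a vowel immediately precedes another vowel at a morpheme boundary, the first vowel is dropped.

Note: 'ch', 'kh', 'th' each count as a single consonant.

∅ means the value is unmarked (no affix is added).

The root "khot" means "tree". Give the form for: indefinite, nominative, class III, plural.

Attach case nominative -g → khotg.
Attach noun class class III -o → khotgo.
Attach number plural -ab → khotgoab.
definiteness = indefinite: zero marking, form stays khotgoab.
Apply vowel deletion: khotgoab → khotgab.

khotgab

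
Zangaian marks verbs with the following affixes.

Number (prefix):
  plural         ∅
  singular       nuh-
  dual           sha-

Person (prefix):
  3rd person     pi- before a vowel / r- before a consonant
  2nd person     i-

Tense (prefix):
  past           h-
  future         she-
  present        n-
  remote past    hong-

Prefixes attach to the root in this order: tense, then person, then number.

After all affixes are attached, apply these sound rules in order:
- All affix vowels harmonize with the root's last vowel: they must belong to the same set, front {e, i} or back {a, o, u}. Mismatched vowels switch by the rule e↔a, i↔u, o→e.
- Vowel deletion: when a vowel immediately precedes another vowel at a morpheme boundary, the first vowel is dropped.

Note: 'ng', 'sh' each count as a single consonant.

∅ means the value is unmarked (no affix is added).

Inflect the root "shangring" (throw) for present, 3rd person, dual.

Attach tense present n- → nshangring.
Attach person 3rd person r- (before consonant 'n') → rnshangring.
Attach number dual sha- → sharnshangring.
Apply vowel harmony: sharnshangring → shernshangring.
Vowel deletion: no change.

shernshangring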